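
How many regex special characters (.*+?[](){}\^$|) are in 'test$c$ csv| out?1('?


Regex special characters are: . * + ? [ ] ( ) { } \ ^ $ |
Scanning 'test$c$ csv| out?1(':
  pos 4: '$' -> SPECIAL
  pos 6: '$' -> SPECIAL
  pos 11: '|' -> SPECIAL
  pos 16: '?' -> SPECIAL
  pos 18: '(' -> SPECIAL
Special chars found: ['$', '$', '|', '?', '(']
Total: 5

5


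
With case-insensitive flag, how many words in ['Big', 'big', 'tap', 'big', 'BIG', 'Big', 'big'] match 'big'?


Case-insensitive matching: compare each word's lowercase form to 'big'.
  'Big' -> lower='big' -> MATCH
  'big' -> lower='big' -> MATCH
  'tap' -> lower='tap' -> no
  'big' -> lower='big' -> MATCH
  'BIG' -> lower='big' -> MATCH
  'Big' -> lower='big' -> MATCH
  'big' -> lower='big' -> MATCH
Matches: ['Big', 'big', 'big', 'BIG', 'Big', 'big']
Count: 6

6


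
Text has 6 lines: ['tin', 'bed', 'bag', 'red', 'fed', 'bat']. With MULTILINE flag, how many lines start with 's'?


With MULTILINE flag, ^ matches the start of each line.
Lines: ['tin', 'bed', 'bag', 'red', 'fed', 'bat']
Checking which lines start with 's':
  Line 1: 'tin' -> no
  Line 2: 'bed' -> no
  Line 3: 'bag' -> no
  Line 4: 'red' -> no
  Line 5: 'fed' -> no
  Line 6: 'bat' -> no
Matching lines: []
Count: 0

0


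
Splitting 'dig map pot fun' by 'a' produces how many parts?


Splitting by 'a' breaks the string at each occurrence of the separator.
Text: 'dig map pot fun'
Parts after split:
  Part 1: 'dig m'
  Part 2: 'p pot fun'
Total parts: 2

2


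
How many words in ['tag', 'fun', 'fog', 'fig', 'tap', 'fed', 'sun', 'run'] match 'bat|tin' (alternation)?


Alternation 'bat|tin' matches either 'bat' or 'tin'.
Checking each word:
  'tag' -> no
  'fun' -> no
  'fog' -> no
  'fig' -> no
  'tap' -> no
  'fed' -> no
  'sun' -> no
  'run' -> no
Matches: []
Count: 0

0


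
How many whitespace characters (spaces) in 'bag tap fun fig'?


\s matches whitespace characters (spaces, tabs, etc.).
Text: 'bag tap fun fig'
This text has 4 words separated by spaces.
Number of spaces = number of words - 1 = 4 - 1 = 3

3


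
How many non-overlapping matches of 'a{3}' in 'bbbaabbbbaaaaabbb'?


Pattern 'a{3}' matches exactly 3 consecutive a's (greedy, non-overlapping).
String: 'bbbaabbbbaaaaabbb'
Scanning for runs of a's:
  Run at pos 3: 'aa' (length 2) -> 0 match(es)
  Run at pos 9: 'aaaaa' (length 5) -> 1 match(es)
Matches found: ['aaa']
Total: 1

1


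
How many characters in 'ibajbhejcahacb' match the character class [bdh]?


Character class [bdh] matches any of: {b, d, h}
Scanning string 'ibajbhejcahacb' character by character:
  pos 0: 'i' -> no
  pos 1: 'b' -> MATCH
  pos 2: 'a' -> no
  pos 3: 'j' -> no
  pos 4: 'b' -> MATCH
  pos 5: 'h' -> MATCH
  pos 6: 'e' -> no
  pos 7: 'j' -> no
  pos 8: 'c' -> no
  pos 9: 'a' -> no
  pos 10: 'h' -> MATCH
  pos 11: 'a' -> no
  pos 12: 'c' -> no
  pos 13: 'b' -> MATCH
Total matches: 5

5


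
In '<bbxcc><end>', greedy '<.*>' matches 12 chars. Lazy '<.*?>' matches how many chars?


Greedy '<.*>' tries to match as MUCH as possible.
Lazy '<.*?>' tries to match as LITTLE as possible.

String: '<bbxcc><end>'
Greedy '<.*>' starts at first '<' and extends to the LAST '>': '<bbxcc><end>' (12 chars)
Lazy '<.*?>' starts at first '<' and stops at the FIRST '>': '<bbxcc>' (7 chars)

7


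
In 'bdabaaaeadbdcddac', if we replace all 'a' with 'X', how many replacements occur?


re.sub('a', 'X', text) replaces every occurrence of 'a' with 'X'.
Text: 'bdabaaaeadbdcddac'
Scanning for 'a':
  pos 2: 'a' -> replacement #1
  pos 4: 'a' -> replacement #2
  pos 5: 'a' -> replacement #3
  pos 6: 'a' -> replacement #4
  pos 8: 'a' -> replacement #5
  pos 15: 'a' -> replacement #6
Total replacements: 6

6


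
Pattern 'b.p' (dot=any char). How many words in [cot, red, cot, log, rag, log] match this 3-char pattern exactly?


Pattern 'b.p' means: starts with 'b', any single char, ends with 'p'.
Checking each word (must be exactly 3 chars):
  'cot' (len=3): no
  'red' (len=3): no
  'cot' (len=3): no
  'log' (len=3): no
  'rag' (len=3): no
  'log' (len=3): no
Matching words: []
Total: 0

0


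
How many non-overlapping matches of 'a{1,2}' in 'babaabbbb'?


Pattern 'a{1,2}' matches between 1 and 2 consecutive a's (greedy).
String: 'babaabbbb'
Finding runs of a's and applying greedy matching:
  Run at pos 1: 'a' (length 1)
  Run at pos 3: 'aa' (length 2)
Matches: ['a', 'aa']
Count: 2

2


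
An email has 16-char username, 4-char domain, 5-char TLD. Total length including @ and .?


An email address has format: username@domain.tld
Username length: 16
'@' character: 1
Domain length: 4
'.' character: 1
TLD length: 5
Total = 16 + 1 + 4 + 1 + 5 = 27

27


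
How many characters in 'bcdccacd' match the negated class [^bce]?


Negated class [^bce] matches any char NOT in {b, c, e}
Scanning 'bcdccacd':
  pos 0: 'b' -> no (excluded)
  pos 1: 'c' -> no (excluded)
  pos 2: 'd' -> MATCH
  pos 3: 'c' -> no (excluded)
  pos 4: 'c' -> no (excluded)
  pos 5: 'a' -> MATCH
  pos 6: 'c' -> no (excluded)
  pos 7: 'd' -> MATCH
Total matches: 3

3


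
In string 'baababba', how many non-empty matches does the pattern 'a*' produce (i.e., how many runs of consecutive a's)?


Pattern 'a*' matches zero or more a's. We want non-empty runs of consecutive a's.
String: 'baababba'
Walking through the string to find runs of a's:
  Run 1: positions 1-2 -> 'aa'
  Run 2: positions 4-4 -> 'a'
  Run 3: positions 7-7 -> 'a'
Non-empty runs found: ['aa', 'a', 'a']
Count: 3

3


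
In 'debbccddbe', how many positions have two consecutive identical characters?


Looking for consecutive identical characters in 'debbccddbe':
  pos 0-1: 'd' vs 'e' -> different
  pos 1-2: 'e' vs 'b' -> different
  pos 2-3: 'b' vs 'b' -> MATCH ('bb')
  pos 3-4: 'b' vs 'c' -> different
  pos 4-5: 'c' vs 'c' -> MATCH ('cc')
  pos 5-6: 'c' vs 'd' -> different
  pos 6-7: 'd' vs 'd' -> MATCH ('dd')
  pos 7-8: 'd' vs 'b' -> different
  pos 8-9: 'b' vs 'e' -> different
Consecutive identical pairs: ['bb', 'cc', 'dd']
Count: 3

3


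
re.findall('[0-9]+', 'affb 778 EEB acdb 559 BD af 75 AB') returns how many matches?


Pattern '[0-9]+' finds one or more digits.
Text: 'affb 778 EEB acdb 559 BD af 75 AB'
Scanning for matches:
  Match 1: '778'
  Match 2: '559'
  Match 3: '75'
Total matches: 3

3


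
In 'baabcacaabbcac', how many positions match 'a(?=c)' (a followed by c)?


Lookahead 'a(?=c)' matches 'a' only when followed by 'c'.
String: 'baabcacaabbcac'
Checking each position where char is 'a':
  pos 1: 'a' -> no (next='a')
  pos 2: 'a' -> no (next='b')
  pos 5: 'a' -> MATCH (next='c')
  pos 7: 'a' -> no (next='a')
  pos 8: 'a' -> no (next='b')
  pos 12: 'a' -> MATCH (next='c')
Matching positions: [5, 12]
Count: 2

2


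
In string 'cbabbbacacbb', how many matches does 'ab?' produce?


Pattern 'ab?' matches 'a' optionally followed by 'b'.
String: 'cbabbbacacbb'
Scanning left to right for 'a' then checking next char:
  Match 1: 'ab' (a followed by b)
  Match 2: 'a' (a not followed by b)
  Match 3: 'a' (a not followed by b)
Total matches: 3

3


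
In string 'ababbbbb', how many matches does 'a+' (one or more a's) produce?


Pattern 'a+' matches one or more consecutive a's.
String: 'ababbbbb'
Scanning for runs of a:
  Match 1: 'a' (length 1)
  Match 2: 'a' (length 1)
Total matches: 2

2


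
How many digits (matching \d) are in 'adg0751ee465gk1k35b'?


\d matches any digit 0-9.
Scanning 'adg0751ee465gk1k35b':
  pos 3: '0' -> DIGIT
  pos 4: '7' -> DIGIT
  pos 5: '5' -> DIGIT
  pos 6: '1' -> DIGIT
  pos 9: '4' -> DIGIT
  pos 10: '6' -> DIGIT
  pos 11: '5' -> DIGIT
  pos 14: '1' -> DIGIT
  pos 16: '3' -> DIGIT
  pos 17: '5' -> DIGIT
Digits found: ['0', '7', '5', '1', '4', '6', '5', '1', '3', '5']
Total: 10

10


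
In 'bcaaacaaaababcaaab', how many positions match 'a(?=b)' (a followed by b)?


Lookahead 'a(?=b)' matches 'a' only when followed by 'b'.
String: 'bcaaacaaaababcaaab'
Checking each position where char is 'a':
  pos 2: 'a' -> no (next='a')
  pos 3: 'a' -> no (next='a')
  pos 4: 'a' -> no (next='c')
  pos 6: 'a' -> no (next='a')
  pos 7: 'a' -> no (next='a')
  pos 8: 'a' -> no (next='a')
  pos 9: 'a' -> MATCH (next='b')
  pos 11: 'a' -> MATCH (next='b')
  pos 14: 'a' -> no (next='a')
  pos 15: 'a' -> no (next='a')
  pos 16: 'a' -> MATCH (next='b')
Matching positions: [9, 11, 16]
Count: 3

3


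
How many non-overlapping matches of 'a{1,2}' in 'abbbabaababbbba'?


Pattern 'a{1,2}' matches between 1 and 2 consecutive a's (greedy).
String: 'abbbabaababbbba'
Finding runs of a's and applying greedy matching:
  Run at pos 0: 'a' (length 1)
  Run at pos 4: 'a' (length 1)
  Run at pos 6: 'aa' (length 2)
  Run at pos 9: 'a' (length 1)
  Run at pos 14: 'a' (length 1)
Matches: ['a', 'a', 'aa', 'a', 'a']
Count: 5

5


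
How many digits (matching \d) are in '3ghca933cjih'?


\d matches any digit 0-9.
Scanning '3ghca933cjih':
  pos 0: '3' -> DIGIT
  pos 5: '9' -> DIGIT
  pos 6: '3' -> DIGIT
  pos 7: '3' -> DIGIT
Digits found: ['3', '9', '3', '3']
Total: 4

4


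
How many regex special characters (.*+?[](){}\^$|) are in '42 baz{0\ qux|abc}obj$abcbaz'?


Regex special characters are: . * + ? [ ] ( ) { } \ ^ $ |
Scanning '42 baz{0\ qux|abc}obj$abcbaz':
  pos 6: '{' -> SPECIAL
  pos 8: '\' -> SPECIAL
  pos 13: '|' -> SPECIAL
  pos 17: '}' -> SPECIAL
  pos 21: '$' -> SPECIAL
Special chars found: ['{', '\\', '|', '}', '$']
Total: 5

5


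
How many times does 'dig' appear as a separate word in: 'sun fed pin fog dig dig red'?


Scanning each word for exact match 'dig':
  Word 1: 'sun' -> no
  Word 2: 'fed' -> no
  Word 3: 'pin' -> no
  Word 4: 'fog' -> no
  Word 5: 'dig' -> MATCH
  Word 6: 'dig' -> MATCH
  Word 7: 'red' -> no
Total matches: 2

2


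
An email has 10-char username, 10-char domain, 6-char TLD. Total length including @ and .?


An email address has format: username@domain.tld
Username length: 10
'@' character: 1
Domain length: 10
'.' character: 1
TLD length: 6
Total = 10 + 1 + 10 + 1 + 6 = 28

28


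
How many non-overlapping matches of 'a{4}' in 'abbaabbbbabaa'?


Pattern 'a{4}' matches exactly 4 consecutive a's (greedy, non-overlapping).
String: 'abbaabbbbabaa'
Scanning for runs of a's:
  Run at pos 0: 'a' (length 1) -> 0 match(es)
  Run at pos 3: 'aa' (length 2) -> 0 match(es)
  Run at pos 9: 'a' (length 1) -> 0 match(es)
  Run at pos 11: 'aa' (length 2) -> 0 match(es)
Matches found: []
Total: 0

0


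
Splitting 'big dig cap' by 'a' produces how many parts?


Splitting by 'a' breaks the string at each occurrence of the separator.
Text: 'big dig cap'
Parts after split:
  Part 1: 'big dig c'
  Part 2: 'p'
Total parts: 2

2


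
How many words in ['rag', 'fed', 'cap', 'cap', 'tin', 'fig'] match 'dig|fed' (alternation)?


Alternation 'dig|fed' matches either 'dig' or 'fed'.
Checking each word:
  'rag' -> no
  'fed' -> MATCH
  'cap' -> no
  'cap' -> no
  'tin' -> no
  'fig' -> no
Matches: ['fed']
Count: 1

1


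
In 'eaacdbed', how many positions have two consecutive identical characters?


Looking for consecutive identical characters in 'eaacdbed':
  pos 0-1: 'e' vs 'a' -> different
  pos 1-2: 'a' vs 'a' -> MATCH ('aa')
  pos 2-3: 'a' vs 'c' -> different
  pos 3-4: 'c' vs 'd' -> different
  pos 4-5: 'd' vs 'b' -> different
  pos 5-6: 'b' vs 'e' -> different
  pos 6-7: 'e' vs 'd' -> different
Consecutive identical pairs: ['aa']
Count: 1

1


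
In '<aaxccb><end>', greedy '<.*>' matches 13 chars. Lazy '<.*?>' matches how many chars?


Greedy '<.*>' tries to match as MUCH as possible.
Lazy '<.*?>' tries to match as LITTLE as possible.

String: '<aaxccb><end>'
Greedy '<.*>' starts at first '<' and extends to the LAST '>': '<aaxccb><end>' (13 chars)
Lazy '<.*?>' starts at first '<' and stops at the FIRST '>': '<aaxccb>' (8 chars)

8


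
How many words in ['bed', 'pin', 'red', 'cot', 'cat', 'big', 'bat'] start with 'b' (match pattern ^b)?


Pattern ^b anchors to start of word. Check which words begin with 'b':
  'bed' -> MATCH (starts with 'b')
  'pin' -> no
  'red' -> no
  'cot' -> no
  'cat' -> no
  'big' -> MATCH (starts with 'b')
  'bat' -> MATCH (starts with 'b')
Matching words: ['bed', 'big', 'bat']
Count: 3

3


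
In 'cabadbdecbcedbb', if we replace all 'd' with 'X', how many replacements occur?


re.sub('d', 'X', text) replaces every occurrence of 'd' with 'X'.
Text: 'cabadbdecbcedbb'
Scanning for 'd':
  pos 4: 'd' -> replacement #1
  pos 6: 'd' -> replacement #2
  pos 12: 'd' -> replacement #3
Total replacements: 3

3


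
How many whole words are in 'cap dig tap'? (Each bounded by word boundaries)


Word boundaries (\b) mark the start/end of each word.
Text: 'cap dig tap'
Splitting by whitespace:
  Word 1: 'cap'
  Word 2: 'dig'
  Word 3: 'tap'
Total whole words: 3

3


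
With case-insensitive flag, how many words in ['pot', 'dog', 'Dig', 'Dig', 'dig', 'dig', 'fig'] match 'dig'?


Case-insensitive matching: compare each word's lowercase form to 'dig'.
  'pot' -> lower='pot' -> no
  'dog' -> lower='dog' -> no
  'Dig' -> lower='dig' -> MATCH
  'Dig' -> lower='dig' -> MATCH
  'dig' -> lower='dig' -> MATCH
  'dig' -> lower='dig' -> MATCH
  'fig' -> lower='fig' -> no
Matches: ['Dig', 'Dig', 'dig', 'dig']
Count: 4

4


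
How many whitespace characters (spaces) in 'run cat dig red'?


\s matches whitespace characters (spaces, tabs, etc.).
Text: 'run cat dig red'
This text has 4 words separated by spaces.
Number of spaces = number of words - 1 = 4 - 1 = 3

3


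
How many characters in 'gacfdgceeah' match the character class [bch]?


Character class [bch] matches any of: {b, c, h}
Scanning string 'gacfdgceeah' character by character:
  pos 0: 'g' -> no
  pos 1: 'a' -> no
  pos 2: 'c' -> MATCH
  pos 3: 'f' -> no
  pos 4: 'd' -> no
  pos 5: 'g' -> no
  pos 6: 'c' -> MATCH
  pos 7: 'e' -> no
  pos 8: 'e' -> no
  pos 9: 'a' -> no
  pos 10: 'h' -> MATCH
Total matches: 3

3


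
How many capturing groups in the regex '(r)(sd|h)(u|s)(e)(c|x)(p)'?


To count capturing groups, count each '(' that starts a group.
Pattern: '(r)(sd|h)(u|s)(e)(c|x)(p)'
Walking through the pattern:
  Position 0: '(' -> group #1
  Position 3: '(' -> group #2
  Position 9: '(' -> group #3
  Position 14: '(' -> group #4
  Position 17: '(' -> group #5
  Position 22: '(' -> group #6
Total capturing groups: 6

6


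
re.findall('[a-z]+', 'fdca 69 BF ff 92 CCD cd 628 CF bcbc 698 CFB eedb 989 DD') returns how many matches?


Pattern '[a-z]+' finds one or more lowercase letters.
Text: 'fdca 69 BF ff 92 CCD cd 628 CF bcbc 698 CFB eedb 989 DD'
Scanning for matches:
  Match 1: 'fdca'
  Match 2: 'ff'
  Match 3: 'cd'
  Match 4: 'bcbc'
  Match 5: 'eedb'
Total matches: 5

5


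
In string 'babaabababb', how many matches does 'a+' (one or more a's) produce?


Pattern 'a+' matches one or more consecutive a's.
String: 'babaabababb'
Scanning for runs of a:
  Match 1: 'a' (length 1)
  Match 2: 'aa' (length 2)
  Match 3: 'a' (length 1)
  Match 4: 'a' (length 1)
Total matches: 4

4


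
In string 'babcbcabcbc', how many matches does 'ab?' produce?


Pattern 'ab?' matches 'a' optionally followed by 'b'.
String: 'babcbcabcbc'
Scanning left to right for 'a' then checking next char:
  Match 1: 'ab' (a followed by b)
  Match 2: 'ab' (a followed by b)
Total matches: 2

2


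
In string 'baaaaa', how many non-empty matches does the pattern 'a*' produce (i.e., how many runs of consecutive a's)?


Pattern 'a*' matches zero or more a's. We want non-empty runs of consecutive a's.
String: 'baaaaa'
Walking through the string to find runs of a's:
  Run 1: positions 1-5 -> 'aaaaa'
Non-empty runs found: ['aaaaa']
Count: 1

1


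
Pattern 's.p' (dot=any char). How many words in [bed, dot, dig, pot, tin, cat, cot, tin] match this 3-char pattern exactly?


Pattern 's.p' means: starts with 's', any single char, ends with 'p'.
Checking each word (must be exactly 3 chars):
  'bed' (len=3): no
  'dot' (len=3): no
  'dig' (len=3): no
  'pot' (len=3): no
  'tin' (len=3): no
  'cat' (len=3): no
  'cot' (len=3): no
  'tin' (len=3): no
Matching words: []
Total: 0

0


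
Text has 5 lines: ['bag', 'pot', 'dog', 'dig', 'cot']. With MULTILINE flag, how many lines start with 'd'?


With MULTILINE flag, ^ matches the start of each line.
Lines: ['bag', 'pot', 'dog', 'dig', 'cot']
Checking which lines start with 'd':
  Line 1: 'bag' -> no
  Line 2: 'pot' -> no
  Line 3: 'dog' -> MATCH
  Line 4: 'dig' -> MATCH
  Line 5: 'cot' -> no
Matching lines: ['dog', 'dig']
Count: 2

2


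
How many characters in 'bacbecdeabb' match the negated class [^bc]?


Negated class [^bc] matches any char NOT in {b, c}
Scanning 'bacbecdeabb':
  pos 0: 'b' -> no (excluded)
  pos 1: 'a' -> MATCH
  pos 2: 'c' -> no (excluded)
  pos 3: 'b' -> no (excluded)
  pos 4: 'e' -> MATCH
  pos 5: 'c' -> no (excluded)
  pos 6: 'd' -> MATCH
  pos 7: 'e' -> MATCH
  pos 8: 'a' -> MATCH
  pos 9: 'b' -> no (excluded)
  pos 10: 'b' -> no (excluded)
Total matches: 5

5


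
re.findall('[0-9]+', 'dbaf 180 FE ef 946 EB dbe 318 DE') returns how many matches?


Pattern '[0-9]+' finds one or more digits.
Text: 'dbaf 180 FE ef 946 EB dbe 318 DE'
Scanning for matches:
  Match 1: '180'
  Match 2: '946'
  Match 3: '318'
Total matches: 3

3


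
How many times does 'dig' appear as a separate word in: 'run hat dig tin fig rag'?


Scanning each word for exact match 'dig':
  Word 1: 'run' -> no
  Word 2: 'hat' -> no
  Word 3: 'dig' -> MATCH
  Word 4: 'tin' -> no
  Word 5: 'fig' -> no
  Word 6: 'rag' -> no
Total matches: 1

1


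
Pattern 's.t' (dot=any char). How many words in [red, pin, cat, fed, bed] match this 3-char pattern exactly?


Pattern 's.t' means: starts with 's', any single char, ends with 't'.
Checking each word (must be exactly 3 chars):
  'red' (len=3): no
  'pin' (len=3): no
  'cat' (len=3): no
  'fed' (len=3): no
  'bed' (len=3): no
Matching words: []
Total: 0

0


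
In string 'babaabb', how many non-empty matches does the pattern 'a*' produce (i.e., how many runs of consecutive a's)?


Pattern 'a*' matches zero or more a's. We want non-empty runs of consecutive a's.
String: 'babaabb'
Walking through the string to find runs of a's:
  Run 1: positions 1-1 -> 'a'
  Run 2: positions 3-4 -> 'aa'
Non-empty runs found: ['a', 'aa']
Count: 2

2


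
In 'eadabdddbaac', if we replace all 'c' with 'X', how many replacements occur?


re.sub('c', 'X', text) replaces every occurrence of 'c' with 'X'.
Text: 'eadabdddbaac'
Scanning for 'c':
  pos 11: 'c' -> replacement #1
Total replacements: 1

1


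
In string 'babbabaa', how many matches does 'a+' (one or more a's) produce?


Pattern 'a+' matches one or more consecutive a's.
String: 'babbabaa'
Scanning for runs of a:
  Match 1: 'a' (length 1)
  Match 2: 'a' (length 1)
  Match 3: 'aa' (length 2)
Total matches: 3

3


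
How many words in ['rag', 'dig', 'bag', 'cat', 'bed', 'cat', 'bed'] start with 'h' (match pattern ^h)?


Pattern ^h anchors to start of word. Check which words begin with 'h':
  'rag' -> no
  'dig' -> no
  'bag' -> no
  'cat' -> no
  'bed' -> no
  'cat' -> no
  'bed' -> no
Matching words: []
Count: 0

0


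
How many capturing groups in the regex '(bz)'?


To count capturing groups, count each '(' that starts a group.
Pattern: '(bz)'
Walking through the pattern:
  Position 0: '(' -> group #1
Total capturing groups: 1

1


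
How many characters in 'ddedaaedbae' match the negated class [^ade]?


Negated class [^ade] matches any char NOT in {a, d, e}
Scanning 'ddedaaedbae':
  pos 0: 'd' -> no (excluded)
  pos 1: 'd' -> no (excluded)
  pos 2: 'e' -> no (excluded)
  pos 3: 'd' -> no (excluded)
  pos 4: 'a' -> no (excluded)
  pos 5: 'a' -> no (excluded)
  pos 6: 'e' -> no (excluded)
  pos 7: 'd' -> no (excluded)
  pos 8: 'b' -> MATCH
  pos 9: 'a' -> no (excluded)
  pos 10: 'e' -> no (excluded)
Total matches: 1

1


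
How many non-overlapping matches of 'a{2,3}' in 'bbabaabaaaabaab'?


Pattern 'a{2,3}' matches between 2 and 3 consecutive a's (greedy).
String: 'bbabaabaaaabaab'
Finding runs of a's and applying greedy matching:
  Run at pos 2: 'a' (length 1)
  Run at pos 4: 'aa' (length 2)
  Run at pos 7: 'aaaa' (length 4)
  Run at pos 12: 'aa' (length 2)
Matches: ['aa', 'aaa', 'aa']
Count: 3

3


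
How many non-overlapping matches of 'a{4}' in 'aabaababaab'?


Pattern 'a{4}' matches exactly 4 consecutive a's (greedy, non-overlapping).
String: 'aabaababaab'
Scanning for runs of a's:
  Run at pos 0: 'aa' (length 2) -> 0 match(es)
  Run at pos 3: 'aa' (length 2) -> 0 match(es)
  Run at pos 6: 'a' (length 1) -> 0 match(es)
  Run at pos 8: 'aa' (length 2) -> 0 match(es)
Matches found: []
Total: 0

0


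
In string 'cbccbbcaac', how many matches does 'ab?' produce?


Pattern 'ab?' matches 'a' optionally followed by 'b'.
String: 'cbccbbcaac'
Scanning left to right for 'a' then checking next char:
  Match 1: 'a' (a not followed by b)
  Match 2: 'a' (a not followed by b)
Total matches: 2

2


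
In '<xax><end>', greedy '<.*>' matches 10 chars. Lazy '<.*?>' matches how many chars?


Greedy '<.*>' tries to match as MUCH as possible.
Lazy '<.*?>' tries to match as LITTLE as possible.

String: '<xax><end>'
Greedy '<.*>' starts at first '<' and extends to the LAST '>': '<xax><end>' (10 chars)
Lazy '<.*?>' starts at first '<' and stops at the FIRST '>': '<xax>' (5 chars)

5


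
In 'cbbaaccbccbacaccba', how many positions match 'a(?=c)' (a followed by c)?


Lookahead 'a(?=c)' matches 'a' only when followed by 'c'.
String: 'cbbaaccbccbacaccba'
Checking each position where char is 'a':
  pos 3: 'a' -> no (next='a')
  pos 4: 'a' -> MATCH (next='c')
  pos 11: 'a' -> MATCH (next='c')
  pos 13: 'a' -> MATCH (next='c')
Matching positions: [4, 11, 13]
Count: 3

3


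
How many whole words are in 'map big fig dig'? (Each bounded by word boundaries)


Word boundaries (\b) mark the start/end of each word.
Text: 'map big fig dig'
Splitting by whitespace:
  Word 1: 'map'
  Word 2: 'big'
  Word 3: 'fig'
  Word 4: 'dig'
Total whole words: 4

4


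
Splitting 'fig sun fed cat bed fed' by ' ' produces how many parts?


Splitting by ' ' breaks the string at each occurrence of the separator.
Text: 'fig sun fed cat bed fed'
Parts after split:
  Part 1: 'fig'
  Part 2: 'sun'
  Part 3: 'fed'
  Part 4: 'cat'
  Part 5: 'bed'
  Part 6: 'fed'
Total parts: 6

6


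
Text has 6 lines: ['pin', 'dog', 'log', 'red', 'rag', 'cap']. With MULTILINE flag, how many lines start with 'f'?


With MULTILINE flag, ^ matches the start of each line.
Lines: ['pin', 'dog', 'log', 'red', 'rag', 'cap']
Checking which lines start with 'f':
  Line 1: 'pin' -> no
  Line 2: 'dog' -> no
  Line 3: 'log' -> no
  Line 4: 'red' -> no
  Line 5: 'rag' -> no
  Line 6: 'cap' -> no
Matching lines: []
Count: 0

0


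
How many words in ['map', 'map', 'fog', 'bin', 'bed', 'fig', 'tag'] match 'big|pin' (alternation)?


Alternation 'big|pin' matches either 'big' or 'pin'.
Checking each word:
  'map' -> no
  'map' -> no
  'fog' -> no
  'bin' -> no
  'bed' -> no
  'fig' -> no
  'tag' -> no
Matches: []
Count: 0

0


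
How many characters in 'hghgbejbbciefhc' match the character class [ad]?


Character class [ad] matches any of: {a, d}
Scanning string 'hghgbejbbciefhc' character by character:
  pos 0: 'h' -> no
  pos 1: 'g' -> no
  pos 2: 'h' -> no
  pos 3: 'g' -> no
  pos 4: 'b' -> no
  pos 5: 'e' -> no
  pos 6: 'j' -> no
  pos 7: 'b' -> no
  pos 8: 'b' -> no
  pos 9: 'c' -> no
  pos 10: 'i' -> no
  pos 11: 'e' -> no
  pos 12: 'f' -> no
  pos 13: 'h' -> no
  pos 14: 'c' -> no
Total matches: 0

0


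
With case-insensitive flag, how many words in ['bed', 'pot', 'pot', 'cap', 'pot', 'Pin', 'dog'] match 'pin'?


Case-insensitive matching: compare each word's lowercase form to 'pin'.
  'bed' -> lower='bed' -> no
  'pot' -> lower='pot' -> no
  'pot' -> lower='pot' -> no
  'cap' -> lower='cap' -> no
  'pot' -> lower='pot' -> no
  'Pin' -> lower='pin' -> MATCH
  'dog' -> lower='dog' -> no
Matches: ['Pin']
Count: 1

1


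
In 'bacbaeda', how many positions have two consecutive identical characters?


Looking for consecutive identical characters in 'bacbaeda':
  pos 0-1: 'b' vs 'a' -> different
  pos 1-2: 'a' vs 'c' -> different
  pos 2-3: 'c' vs 'b' -> different
  pos 3-4: 'b' vs 'a' -> different
  pos 4-5: 'a' vs 'e' -> different
  pos 5-6: 'e' vs 'd' -> different
  pos 6-7: 'd' vs 'a' -> different
Consecutive identical pairs: []
Count: 0

0


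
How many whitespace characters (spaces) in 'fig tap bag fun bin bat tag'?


\s matches whitespace characters (spaces, tabs, etc.).
Text: 'fig tap bag fun bin bat tag'
This text has 7 words separated by spaces.
Number of spaces = number of words - 1 = 7 - 1 = 6

6


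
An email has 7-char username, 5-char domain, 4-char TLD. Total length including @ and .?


An email address has format: username@domain.tld
Username length: 7
'@' character: 1
Domain length: 5
'.' character: 1
TLD length: 4
Total = 7 + 1 + 5 + 1 + 4 = 18

18


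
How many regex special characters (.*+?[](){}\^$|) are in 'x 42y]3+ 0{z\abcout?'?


Regex special characters are: . * + ? [ ] ( ) { } \ ^ $ |
Scanning 'x 42y]3+ 0{z\abcout?':
  pos 5: ']' -> SPECIAL
  pos 7: '+' -> SPECIAL
  pos 10: '{' -> SPECIAL
  pos 12: '\' -> SPECIAL
  pos 19: '?' -> SPECIAL
Special chars found: [']', '+', '{', '\\', '?']
Total: 5

5


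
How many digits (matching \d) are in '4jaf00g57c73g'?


\d matches any digit 0-9.
Scanning '4jaf00g57c73g':
  pos 0: '4' -> DIGIT
  pos 4: '0' -> DIGIT
  pos 5: '0' -> DIGIT
  pos 7: '5' -> DIGIT
  pos 8: '7' -> DIGIT
  pos 10: '7' -> DIGIT
  pos 11: '3' -> DIGIT
Digits found: ['4', '0', '0', '5', '7', '7', '3']
Total: 7

7


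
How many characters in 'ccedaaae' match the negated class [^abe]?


Negated class [^abe] matches any char NOT in {a, b, e}
Scanning 'ccedaaae':
  pos 0: 'c' -> MATCH
  pos 1: 'c' -> MATCH
  pos 2: 'e' -> no (excluded)
  pos 3: 'd' -> MATCH
  pos 4: 'a' -> no (excluded)
  pos 5: 'a' -> no (excluded)
  pos 6: 'a' -> no (excluded)
  pos 7: 'e' -> no (excluded)
Total matches: 3

3


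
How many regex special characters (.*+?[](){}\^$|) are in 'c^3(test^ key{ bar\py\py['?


Regex special characters are: . * + ? [ ] ( ) { } \ ^ $ |
Scanning 'c^3(test^ key{ bar\py\py[':
  pos 1: '^' -> SPECIAL
  pos 3: '(' -> SPECIAL
  pos 8: '^' -> SPECIAL
  pos 13: '{' -> SPECIAL
  pos 18: '\' -> SPECIAL
  pos 21: '\' -> SPECIAL
  pos 24: '[' -> SPECIAL
Special chars found: ['^', '(', '^', '{', '\\', '\\', '[']
Total: 7

7


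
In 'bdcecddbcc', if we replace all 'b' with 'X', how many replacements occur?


re.sub('b', 'X', text) replaces every occurrence of 'b' with 'X'.
Text: 'bdcecddbcc'
Scanning for 'b':
  pos 0: 'b' -> replacement #1
  pos 7: 'b' -> replacement #2
Total replacements: 2

2


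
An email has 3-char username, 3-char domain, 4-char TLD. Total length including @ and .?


An email address has format: username@domain.tld
Username length: 3
'@' character: 1
Domain length: 3
'.' character: 1
TLD length: 4
Total = 3 + 1 + 3 + 1 + 4 = 12

12


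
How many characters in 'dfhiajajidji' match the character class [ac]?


Character class [ac] matches any of: {a, c}
Scanning string 'dfhiajajidji' character by character:
  pos 0: 'd' -> no
  pos 1: 'f' -> no
  pos 2: 'h' -> no
  pos 3: 'i' -> no
  pos 4: 'a' -> MATCH
  pos 5: 'j' -> no
  pos 6: 'a' -> MATCH
  pos 7: 'j' -> no
  pos 8: 'i' -> no
  pos 9: 'd' -> no
  pos 10: 'j' -> no
  pos 11: 'i' -> no
Total matches: 2

2


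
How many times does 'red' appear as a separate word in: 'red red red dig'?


Scanning each word for exact match 'red':
  Word 1: 'red' -> MATCH
  Word 2: 'red' -> MATCH
  Word 3: 'red' -> MATCH
  Word 4: 'dig' -> no
Total matches: 3

3


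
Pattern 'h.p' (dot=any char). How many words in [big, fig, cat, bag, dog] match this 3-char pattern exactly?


Pattern 'h.p' means: starts with 'h', any single char, ends with 'p'.
Checking each word (must be exactly 3 chars):
  'big' (len=3): no
  'fig' (len=3): no
  'cat' (len=3): no
  'bag' (len=3): no
  'dog' (len=3): no
Matching words: []
Total: 0

0


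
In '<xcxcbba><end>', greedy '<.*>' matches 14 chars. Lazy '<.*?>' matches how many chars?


Greedy '<.*>' tries to match as MUCH as possible.
Lazy '<.*?>' tries to match as LITTLE as possible.

String: '<xcxcbba><end>'
Greedy '<.*>' starts at first '<' and extends to the LAST '>': '<xcxcbba><end>' (14 chars)
Lazy '<.*?>' starts at first '<' and stops at the FIRST '>': '<xcxcbba>' (9 chars)

9


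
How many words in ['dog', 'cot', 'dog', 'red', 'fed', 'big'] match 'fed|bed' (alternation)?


Alternation 'fed|bed' matches either 'fed' or 'bed'.
Checking each word:
  'dog' -> no
  'cot' -> no
  'dog' -> no
  'red' -> no
  'fed' -> MATCH
  'big' -> no
Matches: ['fed']
Count: 1

1


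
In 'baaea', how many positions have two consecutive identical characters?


Looking for consecutive identical characters in 'baaea':
  pos 0-1: 'b' vs 'a' -> different
  pos 1-2: 'a' vs 'a' -> MATCH ('aa')
  pos 2-3: 'a' vs 'e' -> different
  pos 3-4: 'e' vs 'a' -> different
Consecutive identical pairs: ['aa']
Count: 1

1


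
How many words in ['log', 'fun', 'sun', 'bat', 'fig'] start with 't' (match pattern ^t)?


Pattern ^t anchors to start of word. Check which words begin with 't':
  'log' -> no
  'fun' -> no
  'sun' -> no
  'bat' -> no
  'fig' -> no
Matching words: []
Count: 0

0


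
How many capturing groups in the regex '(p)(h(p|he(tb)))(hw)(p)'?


To count capturing groups, count each '(' that starts a group.
Pattern: '(p)(h(p|he(tb)))(hw)(p)'
Walking through the pattern:
  Position 0: '(' -> group #1
  Position 3: '(' -> group #2
  Position 5: '(' -> group #3
  Position 10: '(' -> group #4
  Position 16: '(' -> group #5
  Position 20: '(' -> group #6
Total capturing groups: 6

6


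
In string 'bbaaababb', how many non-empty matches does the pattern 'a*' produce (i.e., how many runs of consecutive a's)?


Pattern 'a*' matches zero or more a's. We want non-empty runs of consecutive a's.
String: 'bbaaababb'
Walking through the string to find runs of a's:
  Run 1: positions 2-4 -> 'aaa'
  Run 2: positions 6-6 -> 'a'
Non-empty runs found: ['aaa', 'a']
Count: 2

2


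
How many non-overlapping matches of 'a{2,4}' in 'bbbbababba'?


Pattern 'a{2,4}' matches between 2 and 4 consecutive a's (greedy).
String: 'bbbbababba'
Finding runs of a's and applying greedy matching:
  Run at pos 4: 'a' (length 1)
  Run at pos 6: 'a' (length 1)
  Run at pos 9: 'a' (length 1)
Matches: []
Count: 0

0


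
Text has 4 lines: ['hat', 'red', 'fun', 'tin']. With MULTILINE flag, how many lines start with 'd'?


With MULTILINE flag, ^ matches the start of each line.
Lines: ['hat', 'red', 'fun', 'tin']
Checking which lines start with 'd':
  Line 1: 'hat' -> no
  Line 2: 'red' -> no
  Line 3: 'fun' -> no
  Line 4: 'tin' -> no
Matching lines: []
Count: 0

0


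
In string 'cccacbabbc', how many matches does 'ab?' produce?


Pattern 'ab?' matches 'a' optionally followed by 'b'.
String: 'cccacbabbc'
Scanning left to right for 'a' then checking next char:
  Match 1: 'a' (a not followed by b)
  Match 2: 'ab' (a followed by b)
Total matches: 2

2


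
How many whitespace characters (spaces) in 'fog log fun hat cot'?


\s matches whitespace characters (spaces, tabs, etc.).
Text: 'fog log fun hat cot'
This text has 5 words separated by spaces.
Number of spaces = number of words - 1 = 5 - 1 = 4

4


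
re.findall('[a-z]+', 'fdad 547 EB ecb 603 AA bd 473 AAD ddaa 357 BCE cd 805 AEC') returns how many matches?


Pattern '[a-z]+' finds one or more lowercase letters.
Text: 'fdad 547 EB ecb 603 AA bd 473 AAD ddaa 357 BCE cd 805 AEC'
Scanning for matches:
  Match 1: 'fdad'
  Match 2: 'ecb'
  Match 3: 'bd'
  Match 4: 'ddaa'
  Match 5: 'cd'
Total matches: 5

5


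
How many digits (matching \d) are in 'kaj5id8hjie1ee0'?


\d matches any digit 0-9.
Scanning 'kaj5id8hjie1ee0':
  pos 3: '5' -> DIGIT
  pos 6: '8' -> DIGIT
  pos 11: '1' -> DIGIT
  pos 14: '0' -> DIGIT
Digits found: ['5', '8', '1', '0']
Total: 4

4


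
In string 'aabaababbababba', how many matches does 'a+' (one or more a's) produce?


Pattern 'a+' matches one or more consecutive a's.
String: 'aabaababbababba'
Scanning for runs of a:
  Match 1: 'aa' (length 2)
  Match 2: 'aa' (length 2)
  Match 3: 'a' (length 1)
  Match 4: 'a' (length 1)
  Match 5: 'a' (length 1)
  Match 6: 'a' (length 1)
Total matches: 6

6


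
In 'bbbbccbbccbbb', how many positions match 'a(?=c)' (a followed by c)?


Lookahead 'a(?=c)' matches 'a' only when followed by 'c'.
String: 'bbbbccbbccbbb'
Checking each position where char is 'a':
Matching positions: []
Count: 0

0


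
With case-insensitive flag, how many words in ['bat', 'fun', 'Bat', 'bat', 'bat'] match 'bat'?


Case-insensitive matching: compare each word's lowercase form to 'bat'.
  'bat' -> lower='bat' -> MATCH
  'fun' -> lower='fun' -> no
  'Bat' -> lower='bat' -> MATCH
  'bat' -> lower='bat' -> MATCH
  'bat' -> lower='bat' -> MATCH
Matches: ['bat', 'Bat', 'bat', 'bat']
Count: 4

4


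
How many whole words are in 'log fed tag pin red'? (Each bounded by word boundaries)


Word boundaries (\b) mark the start/end of each word.
Text: 'log fed tag pin red'
Splitting by whitespace:
  Word 1: 'log'
  Word 2: 'fed'
  Word 3: 'tag'
  Word 4: 'pin'
  Word 5: 'red'
Total whole words: 5

5


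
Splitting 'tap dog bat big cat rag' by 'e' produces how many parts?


Splitting by 'e' breaks the string at each occurrence of the separator.
Text: 'tap dog bat big cat rag'
Parts after split:
  Part 1: 'tap dog bat big cat rag'
Total parts: 1

1


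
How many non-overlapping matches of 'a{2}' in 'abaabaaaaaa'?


Pattern 'a{2}' matches exactly 2 consecutive a's (greedy, non-overlapping).
String: 'abaabaaaaaa'
Scanning for runs of a's:
  Run at pos 0: 'a' (length 1) -> 0 match(es)
  Run at pos 2: 'aa' (length 2) -> 1 match(es)
  Run at pos 5: 'aaaaaa' (length 6) -> 3 match(es)
Matches found: ['aa', 'aa', 'aa', 'aa']
Total: 4

4


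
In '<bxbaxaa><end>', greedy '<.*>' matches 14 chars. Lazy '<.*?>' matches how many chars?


Greedy '<.*>' tries to match as MUCH as possible.
Lazy '<.*?>' tries to match as LITTLE as possible.

String: '<bxbaxaa><end>'
Greedy '<.*>' starts at first '<' and extends to the LAST '>': '<bxbaxaa><end>' (14 chars)
Lazy '<.*?>' starts at first '<' and stops at the FIRST '>': '<bxbaxaa>' (9 chars)

9


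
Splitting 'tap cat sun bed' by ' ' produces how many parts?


Splitting by ' ' breaks the string at each occurrence of the separator.
Text: 'tap cat sun bed'
Parts after split:
  Part 1: 'tap'
  Part 2: 'cat'
  Part 3: 'sun'
  Part 4: 'bed'
Total parts: 4

4


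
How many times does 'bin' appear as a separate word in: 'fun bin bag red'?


Scanning each word for exact match 'bin':
  Word 1: 'fun' -> no
  Word 2: 'bin' -> MATCH
  Word 3: 'bag' -> no
  Word 4: 'red' -> no
Total matches: 1

1


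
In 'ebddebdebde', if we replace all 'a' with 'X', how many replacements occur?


re.sub('a', 'X', text) replaces every occurrence of 'a' with 'X'.
Text: 'ebddebdebde'
Scanning for 'a':
Total replacements: 0

0


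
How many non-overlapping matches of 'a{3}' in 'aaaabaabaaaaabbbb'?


Pattern 'a{3}' matches exactly 3 consecutive a's (greedy, non-overlapping).
String: 'aaaabaabaaaaabbbb'
Scanning for runs of a's:
  Run at pos 0: 'aaaa' (length 4) -> 1 match(es)
  Run at pos 5: 'aa' (length 2) -> 0 match(es)
  Run at pos 8: 'aaaaa' (length 5) -> 1 match(es)
Matches found: ['aaa', 'aaa']
Total: 2

2


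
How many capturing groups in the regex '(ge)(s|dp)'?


To count capturing groups, count each '(' that starts a group.
Pattern: '(ge)(s|dp)'
Walking through the pattern:
  Position 0: '(' -> group #1
  Position 4: '(' -> group #2
Total capturing groups: 2

2


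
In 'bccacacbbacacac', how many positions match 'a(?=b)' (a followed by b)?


Lookahead 'a(?=b)' matches 'a' only when followed by 'b'.
String: 'bccacacbbacacac'
Checking each position where char is 'a':
  pos 3: 'a' -> no (next='c')
  pos 5: 'a' -> no (next='c')
  pos 9: 'a' -> no (next='c')
  pos 11: 'a' -> no (next='c')
  pos 13: 'a' -> no (next='c')
Matching positions: []
Count: 0

0


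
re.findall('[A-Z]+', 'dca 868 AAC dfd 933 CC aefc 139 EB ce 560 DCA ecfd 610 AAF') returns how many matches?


Pattern '[A-Z]+' finds one or more uppercase letters.
Text: 'dca 868 AAC dfd 933 CC aefc 139 EB ce 560 DCA ecfd 610 AAF'
Scanning for matches:
  Match 1: 'AAC'
  Match 2: 'CC'
  Match 3: 'EB'
  Match 4: 'DCA'
  Match 5: 'AAF'
Total matches: 5

5


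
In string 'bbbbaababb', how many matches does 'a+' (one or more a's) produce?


Pattern 'a+' matches one or more consecutive a's.
String: 'bbbbaababb'
Scanning for runs of a:
  Match 1: 'aa' (length 2)
  Match 2: 'a' (length 1)
Total matches: 2

2


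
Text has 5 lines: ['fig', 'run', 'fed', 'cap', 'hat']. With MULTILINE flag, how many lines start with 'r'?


With MULTILINE flag, ^ matches the start of each line.
Lines: ['fig', 'run', 'fed', 'cap', 'hat']
Checking which lines start with 'r':
  Line 1: 'fig' -> no
  Line 2: 'run' -> MATCH
  Line 3: 'fed' -> no
  Line 4: 'cap' -> no
  Line 5: 'hat' -> no
Matching lines: ['run']
Count: 1

1


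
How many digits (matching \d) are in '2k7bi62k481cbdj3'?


\d matches any digit 0-9.
Scanning '2k7bi62k481cbdj3':
  pos 0: '2' -> DIGIT
  pos 2: '7' -> DIGIT
  pos 5: '6' -> DIGIT
  pos 6: '2' -> DIGIT
  pos 8: '4' -> DIGIT
  pos 9: '8' -> DIGIT
  pos 10: '1' -> DIGIT
  pos 15: '3' -> DIGIT
Digits found: ['2', '7', '6', '2', '4', '8', '1', '3']
Total: 8

8


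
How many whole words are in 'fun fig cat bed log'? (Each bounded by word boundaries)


Word boundaries (\b) mark the start/end of each word.
Text: 'fun fig cat bed log'
Splitting by whitespace:
  Word 1: 'fun'
  Word 2: 'fig'
  Word 3: 'cat'
  Word 4: 'bed'
  Word 5: 'log'
Total whole words: 5

5


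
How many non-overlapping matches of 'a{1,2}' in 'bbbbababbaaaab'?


Pattern 'a{1,2}' matches between 1 and 2 consecutive a's (greedy).
String: 'bbbbababbaaaab'
Finding runs of a's and applying greedy matching:
  Run at pos 4: 'a' (length 1)
  Run at pos 6: 'a' (length 1)
  Run at pos 9: 'aaaa' (length 4)
Matches: ['a', 'a', 'aa', 'aa']
Count: 4

4


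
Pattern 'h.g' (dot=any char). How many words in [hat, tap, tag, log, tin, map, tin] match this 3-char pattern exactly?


Pattern 'h.g' means: starts with 'h', any single char, ends with 'g'.
Checking each word (must be exactly 3 chars):
  'hat' (len=3): no
  'tap' (len=3): no
  'tag' (len=3): no
  'log' (len=3): no
  'tin' (len=3): no
  'map' (len=3): no
  'tin' (len=3): no
Matching words: []
Total: 0

0


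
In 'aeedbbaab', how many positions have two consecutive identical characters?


Looking for consecutive identical characters in 'aeedbbaab':
  pos 0-1: 'a' vs 'e' -> different
  pos 1-2: 'e' vs 'e' -> MATCH ('ee')
  pos 2-3: 'e' vs 'd' -> different
  pos 3-4: 'd' vs 'b' -> different
  pos 4-5: 'b' vs 'b' -> MATCH ('bb')
  pos 5-6: 'b' vs 'a' -> different
  pos 6-7: 'a' vs 'a' -> MATCH ('aa')
  pos 7-8: 'a' vs 'b' -> different
Consecutive identical pairs: ['ee', 'bb', 'aa']
Count: 3

3


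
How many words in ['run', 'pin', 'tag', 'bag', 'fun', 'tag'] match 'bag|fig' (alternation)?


Alternation 'bag|fig' matches either 'bag' or 'fig'.
Checking each word:
  'run' -> no
  'pin' -> no
  'tag' -> no
  'bag' -> MATCH
  'fun' -> no
  'tag' -> no
Matches: ['bag']
Count: 1

1


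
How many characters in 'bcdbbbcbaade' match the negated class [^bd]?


Negated class [^bd] matches any char NOT in {b, d}
Scanning 'bcdbbbcbaade':
  pos 0: 'b' -> no (excluded)
  pos 1: 'c' -> MATCH
  pos 2: 'd' -> no (excluded)
  pos 3: 'b' -> no (excluded)
  pos 4: 'b' -> no (excluded)
  pos 5: 'b' -> no (excluded)
  pos 6: 'c' -> MATCH
  pos 7: 'b' -> no (excluded)
  pos 8: 'a' -> MATCH
  pos 9: 'a' -> MATCH
  pos 10: 'd' -> no (excluded)
  pos 11: 'e' -> MATCH
Total matches: 5

5
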